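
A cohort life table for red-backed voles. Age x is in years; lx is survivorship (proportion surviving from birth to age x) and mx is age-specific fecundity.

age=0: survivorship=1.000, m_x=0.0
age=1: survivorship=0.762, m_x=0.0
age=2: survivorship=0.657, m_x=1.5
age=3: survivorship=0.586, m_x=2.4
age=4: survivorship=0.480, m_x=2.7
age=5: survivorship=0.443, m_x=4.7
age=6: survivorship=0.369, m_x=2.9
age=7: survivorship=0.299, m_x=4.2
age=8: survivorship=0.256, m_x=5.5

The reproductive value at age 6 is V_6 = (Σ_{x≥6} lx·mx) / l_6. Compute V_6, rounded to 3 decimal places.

lx·mx for x ≥ 6: 1.0701, 1.2558, 1.408 → sum = 3.7339
V_6 = 3.7339 / l_6 = 3.7339 / 0.369 = 10.11897… → 10.119

10.119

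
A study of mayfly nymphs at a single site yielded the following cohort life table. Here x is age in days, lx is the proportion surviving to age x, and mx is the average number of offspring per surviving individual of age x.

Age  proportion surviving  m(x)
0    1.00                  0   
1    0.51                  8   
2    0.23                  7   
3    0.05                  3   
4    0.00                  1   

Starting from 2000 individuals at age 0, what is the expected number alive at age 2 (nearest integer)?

460

Expected survivors = N0 · l_2 = 2000 × 0.23 = 460 → 460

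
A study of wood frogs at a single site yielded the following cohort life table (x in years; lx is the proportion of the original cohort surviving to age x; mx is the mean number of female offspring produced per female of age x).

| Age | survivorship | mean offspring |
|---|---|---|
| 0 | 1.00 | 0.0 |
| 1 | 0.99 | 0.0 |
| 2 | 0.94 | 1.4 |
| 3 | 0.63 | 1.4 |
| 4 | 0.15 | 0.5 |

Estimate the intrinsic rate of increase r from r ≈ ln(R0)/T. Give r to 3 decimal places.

0.335

R0 = Σ lx·mx = 0 + 0 + 1.316 + 0.882 + 0.075 = 2.273
Σ x·lx·mx = 5.578; T = 5.578/2.273 = 2.45403…
r ≈ ln(R0)/T = ln(2.273)/2.45403… = 0.33459… → 0.335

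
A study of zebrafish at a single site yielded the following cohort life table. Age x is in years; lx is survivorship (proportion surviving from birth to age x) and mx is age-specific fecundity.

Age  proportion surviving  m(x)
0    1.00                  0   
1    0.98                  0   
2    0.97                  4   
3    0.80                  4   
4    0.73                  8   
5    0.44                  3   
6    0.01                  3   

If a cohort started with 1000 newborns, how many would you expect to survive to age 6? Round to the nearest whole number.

10

Expected survivors = N0 · l_6 = 1000 × 0.01 = 10 → 10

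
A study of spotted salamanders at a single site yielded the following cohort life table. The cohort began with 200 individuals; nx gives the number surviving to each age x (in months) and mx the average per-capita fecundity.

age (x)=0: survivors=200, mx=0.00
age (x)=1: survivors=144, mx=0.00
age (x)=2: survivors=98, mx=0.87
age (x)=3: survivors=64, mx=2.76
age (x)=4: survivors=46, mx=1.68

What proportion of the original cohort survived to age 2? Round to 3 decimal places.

l_2 = n_2/n_0 = 98/200 = 0.49 → 0.490

0.490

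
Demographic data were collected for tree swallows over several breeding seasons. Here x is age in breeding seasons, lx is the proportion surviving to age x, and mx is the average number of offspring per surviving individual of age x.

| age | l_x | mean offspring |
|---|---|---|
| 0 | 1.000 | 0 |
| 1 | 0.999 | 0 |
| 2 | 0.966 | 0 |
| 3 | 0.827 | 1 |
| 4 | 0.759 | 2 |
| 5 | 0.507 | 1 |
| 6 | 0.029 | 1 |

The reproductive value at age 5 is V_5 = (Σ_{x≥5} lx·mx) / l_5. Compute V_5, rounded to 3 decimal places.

1.057

lx·mx for x ≥ 5: 0.507, 0.029 → sum = 0.536
V_5 = 0.536 / l_5 = 0.536 / 0.507 = 1.057199… → 1.057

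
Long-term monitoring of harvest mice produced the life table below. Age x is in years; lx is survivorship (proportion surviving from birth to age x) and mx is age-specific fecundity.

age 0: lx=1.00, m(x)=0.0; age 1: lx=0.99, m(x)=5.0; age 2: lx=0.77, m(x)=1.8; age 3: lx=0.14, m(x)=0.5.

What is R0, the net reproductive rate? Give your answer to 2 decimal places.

lx·mx by age: 0, 4.95, 1.386, 0.07
R0 = Σ lx·mx = 6.406 → 6.41

6.41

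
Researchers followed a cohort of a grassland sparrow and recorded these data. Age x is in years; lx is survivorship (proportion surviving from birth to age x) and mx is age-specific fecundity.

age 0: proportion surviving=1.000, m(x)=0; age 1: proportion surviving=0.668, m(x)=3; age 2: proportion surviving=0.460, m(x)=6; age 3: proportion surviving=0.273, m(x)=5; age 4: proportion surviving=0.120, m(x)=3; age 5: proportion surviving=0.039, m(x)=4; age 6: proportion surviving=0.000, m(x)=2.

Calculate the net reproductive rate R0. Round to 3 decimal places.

lx·mx by age: 0, 2.004, 2.76, 1.365, 0.36, 0.156, 0
R0 = Σ lx·mx = 6.645 → 6.645

6.645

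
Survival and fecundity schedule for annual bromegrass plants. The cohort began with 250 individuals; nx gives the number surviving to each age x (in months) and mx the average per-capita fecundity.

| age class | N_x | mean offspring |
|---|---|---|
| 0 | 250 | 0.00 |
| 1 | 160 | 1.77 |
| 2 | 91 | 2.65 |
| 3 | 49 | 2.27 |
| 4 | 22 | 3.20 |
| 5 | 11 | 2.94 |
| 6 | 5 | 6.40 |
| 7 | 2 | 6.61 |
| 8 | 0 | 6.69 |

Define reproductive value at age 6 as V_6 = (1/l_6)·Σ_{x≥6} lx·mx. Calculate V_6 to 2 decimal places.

lx = nx/n0 = nx/250: 1, 0.64, 0.364, 0.196, 0.088, 0.044, 0.02, 0.008, 0
lx·mx for x ≥ 6: 0.128, 0.05288, 0 → sum = 0.18088
V_6 = 0.18088 / l_6 = 0.18088 / 0.02 = 9.044 → 9.04

9.04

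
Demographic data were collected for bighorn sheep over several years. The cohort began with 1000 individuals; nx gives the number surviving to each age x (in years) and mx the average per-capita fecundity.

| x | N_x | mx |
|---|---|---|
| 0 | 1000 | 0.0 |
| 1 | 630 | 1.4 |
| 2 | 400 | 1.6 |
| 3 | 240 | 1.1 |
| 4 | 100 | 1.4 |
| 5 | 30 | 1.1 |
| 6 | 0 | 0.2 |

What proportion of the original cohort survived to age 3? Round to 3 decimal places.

l_3 = n_3/n_0 = 240/1000 = 0.24 → 0.240

0.240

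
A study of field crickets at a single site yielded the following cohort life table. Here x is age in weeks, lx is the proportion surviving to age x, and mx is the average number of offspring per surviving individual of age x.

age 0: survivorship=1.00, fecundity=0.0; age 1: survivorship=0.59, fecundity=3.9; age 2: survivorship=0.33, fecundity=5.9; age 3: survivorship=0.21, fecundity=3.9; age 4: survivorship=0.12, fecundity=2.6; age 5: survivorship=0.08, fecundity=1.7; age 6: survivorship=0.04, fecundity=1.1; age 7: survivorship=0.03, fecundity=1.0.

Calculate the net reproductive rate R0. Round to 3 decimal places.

5.589

lx·mx by age: 0, 2.301, 1.947, 0.819, 0.312, 0.136, 0.044, 0.03
R0 = Σ lx·mx = 5.589 → 5.589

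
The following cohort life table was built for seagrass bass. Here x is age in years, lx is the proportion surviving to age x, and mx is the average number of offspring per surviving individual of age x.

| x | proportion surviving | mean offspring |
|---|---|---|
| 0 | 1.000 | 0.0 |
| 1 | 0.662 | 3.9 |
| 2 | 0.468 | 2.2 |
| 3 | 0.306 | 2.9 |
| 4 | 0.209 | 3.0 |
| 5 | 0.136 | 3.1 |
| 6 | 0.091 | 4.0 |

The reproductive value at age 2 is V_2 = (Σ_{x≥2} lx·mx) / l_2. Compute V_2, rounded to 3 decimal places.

7.115

lx·mx for x ≥ 2: 1.0296, 0.8874, 0.627, 0.4216, 0.364 → sum = 3.3296
V_2 = 3.3296 / l_2 = 3.3296 / 0.468 = 7.11453… → 7.115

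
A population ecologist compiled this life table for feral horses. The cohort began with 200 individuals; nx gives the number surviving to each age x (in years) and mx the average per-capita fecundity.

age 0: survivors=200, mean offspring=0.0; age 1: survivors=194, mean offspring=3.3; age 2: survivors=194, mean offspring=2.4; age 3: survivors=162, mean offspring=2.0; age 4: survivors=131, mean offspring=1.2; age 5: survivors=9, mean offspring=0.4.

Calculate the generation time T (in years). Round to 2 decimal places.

2.01

lx = nx/n0 = nx/200: 1, 0.97, 0.97, 0.81, 0.655, 0.045
lx·mx: 0, 3.201, 2.328, 1.62, 0.786, 0.018 → R0 = 7.953
x·lx·mx: 0, 3.201, 4.656, 4.86, 3.144, 0.09 → Σ = 15.951
T = 15.951 / 7.953 = 2.005658… → 2.01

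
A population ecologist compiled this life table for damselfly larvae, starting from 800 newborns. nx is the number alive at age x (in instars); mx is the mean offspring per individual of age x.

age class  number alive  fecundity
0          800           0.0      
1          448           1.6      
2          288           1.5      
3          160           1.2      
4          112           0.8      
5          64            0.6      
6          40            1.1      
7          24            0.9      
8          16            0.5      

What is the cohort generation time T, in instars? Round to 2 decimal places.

lx = nx/n0 = nx/800: 1, 0.56, 0.36, 0.2, 0.14, 0.08, 0.05, 0.03, 0.02
lx·mx: 0, 0.896, 0.54, 0.24, 0.112, 0.048, 0.055, 0.027, 0.01 → R0 = 1.928
x·lx·mx: 0, 0.896, 1.08, 0.72, 0.448, 0.24, 0.33, 0.189, 0.08 → Σ = 3.983
T = 3.983 / 1.928 = 2.065871… → 2.07

2.07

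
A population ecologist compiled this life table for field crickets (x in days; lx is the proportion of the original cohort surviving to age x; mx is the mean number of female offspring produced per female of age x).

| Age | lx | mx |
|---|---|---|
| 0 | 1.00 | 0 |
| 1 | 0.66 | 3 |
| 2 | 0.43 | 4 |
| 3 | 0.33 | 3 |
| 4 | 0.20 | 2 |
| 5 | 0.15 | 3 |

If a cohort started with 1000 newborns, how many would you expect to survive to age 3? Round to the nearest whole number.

330

Expected survivors = N0 · l_3 = 1000 × 0.33 = 330 → 330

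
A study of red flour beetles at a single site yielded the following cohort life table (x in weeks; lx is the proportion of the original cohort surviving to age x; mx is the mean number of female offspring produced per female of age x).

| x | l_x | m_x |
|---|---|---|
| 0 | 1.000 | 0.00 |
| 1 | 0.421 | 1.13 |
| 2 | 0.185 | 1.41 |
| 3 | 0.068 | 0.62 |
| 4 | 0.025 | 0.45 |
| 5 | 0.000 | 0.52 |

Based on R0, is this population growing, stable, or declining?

declining

R0 = Σ lx·mx = 0 + 0.47573 + 0.26085 + 0.04216 + 0.01125 + 0 = 0.78999
R0 < 1, so the population is declining.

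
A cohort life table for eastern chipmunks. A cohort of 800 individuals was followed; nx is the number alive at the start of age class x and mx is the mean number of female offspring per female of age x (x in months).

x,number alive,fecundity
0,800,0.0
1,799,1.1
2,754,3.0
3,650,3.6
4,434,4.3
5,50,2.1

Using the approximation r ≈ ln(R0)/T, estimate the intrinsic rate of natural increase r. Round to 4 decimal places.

0.8147

lx = nx/n0 = nx/800: 1, 0.99875, 0.9425, 0.8125, 0.5425, 0.0625
R0 = Σ lx·mx = 0 + 1.09863… + 2.8275 + 2.925 + 2.33275 + 0.13125 = 9.315125
Σ x·lx·mx = 25.515875; T = 25.515875/9.315125 = 2.73919…
r ≈ ln(R0)/T = ln(9.315125)/2.73919… = 0.814708… → 0.8147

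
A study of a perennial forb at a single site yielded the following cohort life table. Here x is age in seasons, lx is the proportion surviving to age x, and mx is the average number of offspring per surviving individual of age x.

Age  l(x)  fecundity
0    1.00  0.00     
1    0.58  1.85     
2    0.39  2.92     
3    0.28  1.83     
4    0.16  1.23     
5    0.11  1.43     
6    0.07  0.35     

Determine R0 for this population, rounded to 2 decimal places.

3.10

lx·mx by age: 0, 1.073, 1.1388, 0.5124, 0.1968, 0.1573, 0.0245
R0 = Σ lx·mx = 3.1028 → 3.10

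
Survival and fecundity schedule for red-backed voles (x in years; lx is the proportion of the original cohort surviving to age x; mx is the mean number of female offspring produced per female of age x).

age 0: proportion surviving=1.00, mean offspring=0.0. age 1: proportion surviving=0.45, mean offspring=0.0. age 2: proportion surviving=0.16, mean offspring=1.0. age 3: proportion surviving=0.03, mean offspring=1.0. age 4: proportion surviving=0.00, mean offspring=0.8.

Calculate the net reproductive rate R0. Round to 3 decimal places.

lx·mx by age: 0, 0, 0.16, 0.03, 0
R0 = Σ lx·mx = 0.19 → 0.190

0.190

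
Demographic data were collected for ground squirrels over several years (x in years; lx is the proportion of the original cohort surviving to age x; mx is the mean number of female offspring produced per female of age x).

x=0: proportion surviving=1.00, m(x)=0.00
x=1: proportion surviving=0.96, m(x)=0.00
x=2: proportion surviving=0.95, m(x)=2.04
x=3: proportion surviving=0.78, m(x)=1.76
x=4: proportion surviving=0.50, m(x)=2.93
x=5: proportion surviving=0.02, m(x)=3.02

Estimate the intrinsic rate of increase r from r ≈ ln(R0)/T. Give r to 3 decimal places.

0.538

R0 = Σ lx·mx = 0 + 0 + 1.938 + 1.3728 + 1.465 + 0.0604 = 4.8362
Σ x·lx·mx = 14.1564; T = 14.1564/4.8362 = 2.92717…
r ≈ ln(R0)/T = ln(4.8362)/2.92717… = 0.53845… → 0.538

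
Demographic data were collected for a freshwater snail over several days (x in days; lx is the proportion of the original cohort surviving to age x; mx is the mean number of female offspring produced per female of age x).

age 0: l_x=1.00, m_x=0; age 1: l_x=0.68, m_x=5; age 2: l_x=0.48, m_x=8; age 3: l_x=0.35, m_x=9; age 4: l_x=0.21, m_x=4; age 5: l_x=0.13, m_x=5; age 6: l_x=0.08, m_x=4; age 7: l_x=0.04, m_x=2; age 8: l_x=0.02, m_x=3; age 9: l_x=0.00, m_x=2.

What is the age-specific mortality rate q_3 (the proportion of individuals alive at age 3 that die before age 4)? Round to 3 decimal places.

0.400

q_3 = (l_3 − l_4) / l_3 = (0.35 − 0.21) / 0.35
     = 0.14 / 0.35 = 0.4 → 0.400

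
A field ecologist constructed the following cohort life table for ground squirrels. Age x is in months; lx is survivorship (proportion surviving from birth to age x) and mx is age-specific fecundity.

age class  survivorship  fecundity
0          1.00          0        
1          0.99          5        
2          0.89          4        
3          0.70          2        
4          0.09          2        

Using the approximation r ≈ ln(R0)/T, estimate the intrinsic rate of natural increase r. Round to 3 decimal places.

1.373

R0 = Σ lx·mx = 0 + 4.95 + 3.56 + 1.4 + 0.18 = 10.09
Σ x·lx·mx = 16.99; T = 16.99/10.09 = 1.68385…
r ≈ ln(R0)/T = ln(10.09)/1.68385… = 1.37278… → 1.373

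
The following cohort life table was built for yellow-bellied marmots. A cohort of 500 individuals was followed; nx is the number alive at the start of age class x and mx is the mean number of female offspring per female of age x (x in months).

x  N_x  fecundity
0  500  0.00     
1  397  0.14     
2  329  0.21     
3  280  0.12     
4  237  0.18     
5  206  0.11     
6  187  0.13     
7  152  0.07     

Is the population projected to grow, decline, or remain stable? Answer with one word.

lx = nx/n0 = nx/500: 1, 0.794, 0.658, 0.56, 0.474, 0.412, 0.374, 0.304
R0 = Σ lx·mx = 0 + 0.11116 + 0.13818 + 0.0672 + 0.08532 + 0.04532 + 0.04862 + 0.02128 = 0.51708
R0 < 1, so the population is declining.

declining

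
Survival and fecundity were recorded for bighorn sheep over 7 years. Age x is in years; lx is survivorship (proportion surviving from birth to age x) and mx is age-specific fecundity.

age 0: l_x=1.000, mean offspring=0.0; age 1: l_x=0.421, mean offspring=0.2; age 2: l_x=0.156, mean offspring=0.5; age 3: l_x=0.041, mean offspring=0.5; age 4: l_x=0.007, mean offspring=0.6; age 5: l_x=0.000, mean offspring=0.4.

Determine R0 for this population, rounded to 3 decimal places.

0.187

lx·mx by age: 0, 0.0842, 0.078, 0.0205, 0.0042, 0
R0 = Σ lx·mx = 0.1869 → 0.187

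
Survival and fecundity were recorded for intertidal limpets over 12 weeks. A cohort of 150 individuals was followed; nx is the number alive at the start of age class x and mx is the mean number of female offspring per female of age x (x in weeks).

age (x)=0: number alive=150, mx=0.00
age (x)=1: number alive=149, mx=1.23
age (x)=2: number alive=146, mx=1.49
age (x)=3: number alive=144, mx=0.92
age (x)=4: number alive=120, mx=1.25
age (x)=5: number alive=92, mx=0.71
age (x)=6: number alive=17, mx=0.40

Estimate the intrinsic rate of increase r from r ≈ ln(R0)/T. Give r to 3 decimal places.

lx = nx/n0 = nx/150: 1, 0.99333…, 0.97333…, 0.96, 0.8, 0.61333…, 0.11333…
R0 = Σ lx·mx = 0 + 1.2218… + 1.45027… + 0.8832 + 1 + 0.43547… + 0.04533… = 5.036067…
Σ x·lx·mx = 13.221267…; T = 13.221267…/5.036067… = 2.62532…
r ≈ ln(R0)/T = ln(5.036067…)/2.62532… = 0.61578… → 0.616

0.616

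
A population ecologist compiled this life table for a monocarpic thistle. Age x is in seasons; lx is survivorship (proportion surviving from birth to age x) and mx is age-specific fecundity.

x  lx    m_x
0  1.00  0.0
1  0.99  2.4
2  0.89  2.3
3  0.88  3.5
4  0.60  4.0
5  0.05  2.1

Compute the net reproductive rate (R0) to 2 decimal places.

10.01

lx·mx by age: 0, 2.376, 2.047, 3.08, 2.4, 0.105
R0 = Σ lx·mx = 10.008 → 10.01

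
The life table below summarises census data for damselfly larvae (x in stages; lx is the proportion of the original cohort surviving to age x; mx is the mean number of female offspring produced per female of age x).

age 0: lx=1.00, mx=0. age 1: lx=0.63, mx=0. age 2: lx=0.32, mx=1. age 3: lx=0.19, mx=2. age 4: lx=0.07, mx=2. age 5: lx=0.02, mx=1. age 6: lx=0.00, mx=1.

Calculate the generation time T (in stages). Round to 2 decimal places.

lx·mx: 0, 0, 0.32, 0.38, 0.14, 0.02, 0 → R0 = 0.86
x·lx·mx: 0, 0, 0.64, 1.14, 0.56, 0.1, 0 → Σ = 2.44
T = 2.44 / 0.86 = 2.837209… → 2.84

2.84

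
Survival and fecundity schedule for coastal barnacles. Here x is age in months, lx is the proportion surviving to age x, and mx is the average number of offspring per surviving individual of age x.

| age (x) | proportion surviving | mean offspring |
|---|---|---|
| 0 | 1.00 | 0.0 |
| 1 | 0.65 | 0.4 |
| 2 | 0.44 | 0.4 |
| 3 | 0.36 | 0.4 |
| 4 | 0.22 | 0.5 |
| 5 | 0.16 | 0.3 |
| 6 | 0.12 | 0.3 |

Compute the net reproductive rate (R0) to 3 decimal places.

0.774

lx·mx by age: 0, 0.26, 0.176, 0.144, 0.11, 0.048, 0.036
R0 = Σ lx·mx = 0.774 → 0.774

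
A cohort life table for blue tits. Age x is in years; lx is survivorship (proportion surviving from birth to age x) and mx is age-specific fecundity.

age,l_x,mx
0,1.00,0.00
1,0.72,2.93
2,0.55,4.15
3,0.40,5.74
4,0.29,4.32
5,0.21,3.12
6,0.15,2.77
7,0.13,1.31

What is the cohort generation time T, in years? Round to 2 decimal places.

2.78

lx·mx: 0, 2.1096, 2.2825, 2.296, 1.2528, 0.6552, 0.4155, 0.1703 → R0 = 9.1819
x·lx·mx: 0, 2.1096, 4.565, 6.888, 5.0112, 3.276, 2.493, 1.1921 → Σ = 25.5349
T = 25.5349 / 9.1819 = 2.781004… → 2.78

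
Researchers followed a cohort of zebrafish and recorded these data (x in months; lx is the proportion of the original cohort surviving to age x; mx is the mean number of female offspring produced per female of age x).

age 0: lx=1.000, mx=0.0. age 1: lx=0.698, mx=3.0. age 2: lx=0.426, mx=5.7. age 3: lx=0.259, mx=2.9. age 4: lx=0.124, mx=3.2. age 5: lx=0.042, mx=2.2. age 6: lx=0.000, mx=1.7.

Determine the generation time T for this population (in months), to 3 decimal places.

lx·mx: 0, 2.094, 2.4282, 0.7511, 0.3968, 0.0924, 0 → R0 = 5.7625
x·lx·mx: 0, 2.094, 4.8564, 2.2533, 1.5872, 0.462, 0 → Σ = 11.2529
T = 11.2529 / 5.7625 = 1.952781… → 1.953

1.953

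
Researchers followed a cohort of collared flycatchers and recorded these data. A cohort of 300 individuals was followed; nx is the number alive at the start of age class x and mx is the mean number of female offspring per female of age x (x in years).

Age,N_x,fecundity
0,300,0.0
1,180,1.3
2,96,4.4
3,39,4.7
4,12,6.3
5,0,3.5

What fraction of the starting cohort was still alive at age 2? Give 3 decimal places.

l_2 = n_2/n_0 = 96/300 = 0.32 → 0.320

0.320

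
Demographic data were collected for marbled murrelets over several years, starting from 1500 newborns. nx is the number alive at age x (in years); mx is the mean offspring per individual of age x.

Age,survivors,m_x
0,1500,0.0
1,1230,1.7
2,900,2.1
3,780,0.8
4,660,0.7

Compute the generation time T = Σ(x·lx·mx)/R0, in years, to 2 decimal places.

1.89

lx = nx/n0 = nx/1500: 1, 0.82, 0.6, 0.52, 0.44
lx·mx: 0, 1.394, 1.26, 0.416, 0.308 → R0 = 3.378
x·lx·mx: 0, 1.394, 2.52, 1.248, 1.232 → Σ = 6.394
T = 6.394 / 3.378 = 1.892836… → 1.89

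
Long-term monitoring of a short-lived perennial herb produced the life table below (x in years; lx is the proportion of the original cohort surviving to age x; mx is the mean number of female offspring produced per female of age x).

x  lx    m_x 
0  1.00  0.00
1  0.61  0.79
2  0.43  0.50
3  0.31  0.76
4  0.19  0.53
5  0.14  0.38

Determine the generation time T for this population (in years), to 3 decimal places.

2.106

lx·mx: 0, 0.4819, 0.215, 0.2356, 0.1007, 0.0532 → R0 = 1.0864
x·lx·mx: 0, 0.4819, 0.43, 0.7068, 0.4028, 0.266 → Σ = 2.2875
T = 2.2875 / 1.0864 = 2.105578… → 2.106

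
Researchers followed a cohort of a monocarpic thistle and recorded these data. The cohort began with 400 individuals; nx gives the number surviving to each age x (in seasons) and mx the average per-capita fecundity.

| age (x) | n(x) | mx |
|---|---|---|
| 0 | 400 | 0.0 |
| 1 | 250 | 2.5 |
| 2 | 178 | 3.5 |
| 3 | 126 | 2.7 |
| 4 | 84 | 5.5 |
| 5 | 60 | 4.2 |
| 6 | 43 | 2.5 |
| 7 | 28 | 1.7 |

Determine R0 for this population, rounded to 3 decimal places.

lx = nx/n0 = nx/400: 1, 0.625, 0.445, 0.315, 0.21, 0.15, 0.1075, 0.07
lx·mx by age: 0, 1.5625, 1.5575, 0.8505, 1.155, 0.63, 0.26875, 0.119
R0 = Σ lx·mx = 6.14325 → 6.143

6.143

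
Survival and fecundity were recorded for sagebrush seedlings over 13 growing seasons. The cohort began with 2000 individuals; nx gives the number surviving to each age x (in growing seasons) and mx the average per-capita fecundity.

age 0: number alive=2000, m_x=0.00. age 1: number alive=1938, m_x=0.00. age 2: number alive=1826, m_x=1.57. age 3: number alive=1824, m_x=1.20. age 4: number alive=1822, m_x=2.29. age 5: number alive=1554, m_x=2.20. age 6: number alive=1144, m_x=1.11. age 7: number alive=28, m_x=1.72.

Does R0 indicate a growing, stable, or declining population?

growing

lx = nx/n0 = nx/2000: 1, 0.969, 0.913, 0.912, 0.911, 0.777, 0.572, 0.014
R0 = Σ lx·mx = 0 + 0 + 1.43341 + 1.0944 + 2.08619 + 1.7094 + 0.63492 + 0.02408 = 6.9824
R0 > 1, so the population is growing.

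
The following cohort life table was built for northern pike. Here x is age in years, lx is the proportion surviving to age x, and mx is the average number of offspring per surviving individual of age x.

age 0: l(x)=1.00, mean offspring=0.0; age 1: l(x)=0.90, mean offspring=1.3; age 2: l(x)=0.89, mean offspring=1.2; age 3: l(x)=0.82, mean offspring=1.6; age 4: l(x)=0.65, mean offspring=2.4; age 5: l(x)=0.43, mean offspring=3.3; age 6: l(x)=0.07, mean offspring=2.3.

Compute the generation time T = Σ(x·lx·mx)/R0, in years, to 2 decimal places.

lx·mx: 0, 1.17, 1.068, 1.312, 1.56, 1.419, 0.161 → R0 = 6.69
x·lx·mx: 0, 1.17, 2.136, 3.936, 6.24, 7.095, 0.966 → Σ = 21.543
T = 21.543 / 6.69 = 3.220179… → 3.22

3.22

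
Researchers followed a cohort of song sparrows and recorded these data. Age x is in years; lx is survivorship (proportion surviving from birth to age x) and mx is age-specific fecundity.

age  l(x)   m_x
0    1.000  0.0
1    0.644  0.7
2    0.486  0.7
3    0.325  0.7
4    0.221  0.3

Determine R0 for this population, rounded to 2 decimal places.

lx·mx by age: 0, 0.4508, 0.3402, 0.2275, 0.0663
R0 = Σ lx·mx = 1.0848 → 1.08

1.08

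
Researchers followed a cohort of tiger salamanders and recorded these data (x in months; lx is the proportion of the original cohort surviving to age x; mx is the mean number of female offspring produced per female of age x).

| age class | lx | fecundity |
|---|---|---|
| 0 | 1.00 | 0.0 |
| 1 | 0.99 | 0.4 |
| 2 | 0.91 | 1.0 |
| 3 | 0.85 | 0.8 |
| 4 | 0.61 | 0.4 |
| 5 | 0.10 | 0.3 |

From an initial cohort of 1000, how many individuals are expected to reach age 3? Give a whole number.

850

Expected survivors = N0 · l_3 = 1000 × 0.85 = 850 → 850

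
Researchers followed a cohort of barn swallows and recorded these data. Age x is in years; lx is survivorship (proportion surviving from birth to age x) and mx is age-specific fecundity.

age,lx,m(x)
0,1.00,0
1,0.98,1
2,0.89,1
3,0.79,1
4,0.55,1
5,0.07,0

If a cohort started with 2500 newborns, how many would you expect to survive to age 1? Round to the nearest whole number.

Expected survivors = N0 · l_1 = 2500 × 0.98 = 2450 → 2450

2450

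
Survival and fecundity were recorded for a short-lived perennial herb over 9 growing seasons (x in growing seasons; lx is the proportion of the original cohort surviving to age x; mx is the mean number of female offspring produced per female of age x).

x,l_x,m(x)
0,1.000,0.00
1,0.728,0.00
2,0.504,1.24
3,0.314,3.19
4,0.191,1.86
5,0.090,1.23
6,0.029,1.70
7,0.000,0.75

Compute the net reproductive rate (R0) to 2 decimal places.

lx·mx by age: 0, 0, 0.62496, 1.00166, 0.35526, 0.1107, 0.0493, 0
R0 = Σ lx·mx = 2.14188 → 2.14

2.14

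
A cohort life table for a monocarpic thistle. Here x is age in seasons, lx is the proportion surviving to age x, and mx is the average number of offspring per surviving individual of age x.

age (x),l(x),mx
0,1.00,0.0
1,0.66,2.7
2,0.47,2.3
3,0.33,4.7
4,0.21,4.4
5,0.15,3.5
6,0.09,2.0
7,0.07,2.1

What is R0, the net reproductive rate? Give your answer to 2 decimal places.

lx·mx by age: 0, 1.782, 1.081, 1.551, 0.924, 0.525, 0.18, 0.147
R0 = Σ lx·mx = 6.19 → 6.19

6.19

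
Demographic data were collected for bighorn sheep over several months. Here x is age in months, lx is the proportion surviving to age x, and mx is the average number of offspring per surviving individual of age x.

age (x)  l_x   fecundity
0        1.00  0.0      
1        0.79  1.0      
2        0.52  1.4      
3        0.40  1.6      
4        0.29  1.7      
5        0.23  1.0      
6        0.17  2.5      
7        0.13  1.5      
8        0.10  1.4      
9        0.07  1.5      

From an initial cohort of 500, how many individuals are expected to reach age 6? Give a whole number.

Expected survivors = N0 · l_6 = 500 × 0.17 = 85 → 85

85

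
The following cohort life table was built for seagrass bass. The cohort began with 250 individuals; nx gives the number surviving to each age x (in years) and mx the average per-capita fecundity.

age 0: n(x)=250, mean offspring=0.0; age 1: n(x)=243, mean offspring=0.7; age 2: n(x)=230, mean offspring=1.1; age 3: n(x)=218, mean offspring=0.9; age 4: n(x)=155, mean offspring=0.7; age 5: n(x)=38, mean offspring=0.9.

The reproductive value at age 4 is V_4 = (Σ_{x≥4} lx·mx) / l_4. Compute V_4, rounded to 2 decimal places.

lx = nx/n0 = nx/250: 1, 0.972, 0.92, 0.872, 0.62, 0.152
lx·mx for x ≥ 4: 0.434, 0.1368 → sum = 0.5708
V_4 = 0.5708 / l_4 = 0.5708 / 0.62 = 0.920645… → 0.92

0.92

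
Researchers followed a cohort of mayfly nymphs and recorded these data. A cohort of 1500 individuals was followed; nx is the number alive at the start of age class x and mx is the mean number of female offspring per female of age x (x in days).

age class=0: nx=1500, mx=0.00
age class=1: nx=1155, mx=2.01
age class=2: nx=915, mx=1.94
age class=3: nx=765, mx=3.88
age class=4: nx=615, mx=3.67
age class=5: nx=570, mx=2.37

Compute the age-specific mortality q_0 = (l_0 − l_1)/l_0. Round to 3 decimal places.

lx = nx/n0 = nx/1500: 1, 0.77, 0.61, 0.51, 0.41, 0.38
q_0 = (l_0 − l_1) / l_0 = (1 − 0.77) / 1
     = 0.23 / 1 = 0.23 → 0.230

0.230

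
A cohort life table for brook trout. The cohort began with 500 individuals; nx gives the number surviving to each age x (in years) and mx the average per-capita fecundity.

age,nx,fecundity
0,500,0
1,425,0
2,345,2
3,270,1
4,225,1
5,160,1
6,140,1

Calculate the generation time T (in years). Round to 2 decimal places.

lx = nx/n0 = nx/500: 1, 0.85, 0.69, 0.54, 0.45, 0.32, 0.28
lx·mx: 0, 0, 1.38, 0.54, 0.45, 0.32, 0.28 → R0 = 2.97
x·lx·mx: 0, 0, 2.76, 1.62, 1.8, 1.6, 1.68 → Σ = 9.46
T = 9.46 / 2.97 = 3.185185… → 3.19

3.19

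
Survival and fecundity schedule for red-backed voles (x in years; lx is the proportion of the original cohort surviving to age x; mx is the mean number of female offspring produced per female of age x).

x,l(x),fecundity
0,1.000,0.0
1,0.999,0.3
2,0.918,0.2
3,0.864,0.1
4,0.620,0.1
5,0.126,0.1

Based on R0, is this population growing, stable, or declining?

declining

R0 = Σ lx·mx = 0 + 0.2997 + 0.1836 + 0.0864 + 0.062 + 0.0126 = 0.6443
R0 < 1, so the population is declining.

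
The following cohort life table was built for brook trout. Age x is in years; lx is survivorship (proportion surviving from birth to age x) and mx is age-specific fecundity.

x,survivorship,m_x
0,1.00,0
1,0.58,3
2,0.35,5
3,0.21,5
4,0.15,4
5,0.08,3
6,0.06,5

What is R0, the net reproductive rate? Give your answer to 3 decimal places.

5.680

lx·mx by age: 0, 1.74, 1.75, 1.05, 0.6, 0.24, 0.3
R0 = Σ lx·mx = 5.68 → 5.680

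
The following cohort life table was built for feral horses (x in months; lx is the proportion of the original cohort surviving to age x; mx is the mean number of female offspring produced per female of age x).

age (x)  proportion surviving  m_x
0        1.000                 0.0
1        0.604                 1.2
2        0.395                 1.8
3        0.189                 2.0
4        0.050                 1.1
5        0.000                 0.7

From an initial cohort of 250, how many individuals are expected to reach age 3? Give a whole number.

Expected survivors = N0 · l_3 = 250 × 0.189 = 47.25 → 47

47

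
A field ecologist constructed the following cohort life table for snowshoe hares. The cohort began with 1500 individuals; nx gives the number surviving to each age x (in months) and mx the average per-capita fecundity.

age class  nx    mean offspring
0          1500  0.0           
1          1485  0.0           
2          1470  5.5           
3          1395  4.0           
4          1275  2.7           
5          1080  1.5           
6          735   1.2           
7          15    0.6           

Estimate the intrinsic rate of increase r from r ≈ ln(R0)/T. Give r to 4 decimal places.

0.8388

lx = nx/n0 = nx/1500: 1, 0.99, 0.98, 0.93, 0.85, 0.72, 0.49, 0.01
R0 = Σ lx·mx = 0 + 0 + 5.39 + 3.72 + 2.295 + 1.08 + 0.588 + 0.006 = 13.079
Σ x·lx·mx = 40.09; T = 40.09/13.079 = 3.06522…
r ≈ ln(R0)/T = ln(13.079)/3.06522… = 0.838768… → 0.8388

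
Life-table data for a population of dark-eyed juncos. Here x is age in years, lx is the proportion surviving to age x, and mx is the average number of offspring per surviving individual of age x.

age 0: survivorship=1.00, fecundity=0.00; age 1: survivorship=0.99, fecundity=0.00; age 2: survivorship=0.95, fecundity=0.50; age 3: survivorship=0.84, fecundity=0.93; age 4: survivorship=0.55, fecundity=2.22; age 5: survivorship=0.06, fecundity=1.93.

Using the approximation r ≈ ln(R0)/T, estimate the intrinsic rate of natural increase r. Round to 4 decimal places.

R0 = Σ lx·mx = 0 + 0 + 0.475 + 0.7812 + 1.221 + 0.1158 = 2.593
Σ x·lx·mx = 8.7566; T = 8.7566/2.593 = 3.37702…
r ≈ ln(R0)/T = ln(2.593)/3.37702… = 0.282147… → 0.2821

0.2821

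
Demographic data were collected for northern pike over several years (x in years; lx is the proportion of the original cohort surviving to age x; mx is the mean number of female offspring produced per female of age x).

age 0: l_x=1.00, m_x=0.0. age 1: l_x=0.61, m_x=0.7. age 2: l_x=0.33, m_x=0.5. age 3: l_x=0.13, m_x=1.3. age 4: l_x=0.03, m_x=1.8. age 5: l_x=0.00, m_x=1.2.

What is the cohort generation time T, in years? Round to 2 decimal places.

1.82

lx·mx: 0, 0.427, 0.165, 0.169, 0.054, 0 → R0 = 0.815
x·lx·mx: 0, 0.427, 0.33, 0.507, 0.216, 0 → Σ = 1.48
T = 1.48 / 0.815 = 1.815951… → 1.82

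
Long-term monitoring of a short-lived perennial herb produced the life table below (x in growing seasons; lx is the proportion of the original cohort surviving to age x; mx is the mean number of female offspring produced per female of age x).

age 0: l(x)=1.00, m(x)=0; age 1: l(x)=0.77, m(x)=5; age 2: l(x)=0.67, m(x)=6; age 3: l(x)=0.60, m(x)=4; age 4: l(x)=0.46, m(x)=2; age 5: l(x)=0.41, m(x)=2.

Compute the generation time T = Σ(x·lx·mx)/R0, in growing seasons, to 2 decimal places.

lx·mx: 0, 3.85, 4.02, 2.4, 0.92, 0.82 → R0 = 12.01
x·lx·mx: 0, 3.85, 8.04, 7.2, 3.68, 4.1 → Σ = 26.87
T = 26.87 / 12.01 = 2.237302… → 2.24

2.24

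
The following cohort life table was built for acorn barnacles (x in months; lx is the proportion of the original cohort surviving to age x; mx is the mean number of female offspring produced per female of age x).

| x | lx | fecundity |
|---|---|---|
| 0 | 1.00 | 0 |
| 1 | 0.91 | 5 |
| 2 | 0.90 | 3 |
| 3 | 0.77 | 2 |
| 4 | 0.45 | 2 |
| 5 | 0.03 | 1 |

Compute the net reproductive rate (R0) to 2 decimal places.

lx·mx by age: 0, 4.55, 2.7, 1.54, 0.9, 0.03
R0 = Σ lx·mx = 9.72 → 9.72

9.72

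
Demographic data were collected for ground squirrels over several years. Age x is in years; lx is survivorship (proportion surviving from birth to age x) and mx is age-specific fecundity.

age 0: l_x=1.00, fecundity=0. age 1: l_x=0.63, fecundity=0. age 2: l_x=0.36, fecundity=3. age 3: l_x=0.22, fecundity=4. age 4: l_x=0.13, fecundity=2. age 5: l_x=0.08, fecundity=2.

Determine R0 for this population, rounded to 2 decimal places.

lx·mx by age: 0, 0, 1.08, 0.88, 0.26, 0.16
R0 = Σ lx·mx = 2.38 → 2.38

2.38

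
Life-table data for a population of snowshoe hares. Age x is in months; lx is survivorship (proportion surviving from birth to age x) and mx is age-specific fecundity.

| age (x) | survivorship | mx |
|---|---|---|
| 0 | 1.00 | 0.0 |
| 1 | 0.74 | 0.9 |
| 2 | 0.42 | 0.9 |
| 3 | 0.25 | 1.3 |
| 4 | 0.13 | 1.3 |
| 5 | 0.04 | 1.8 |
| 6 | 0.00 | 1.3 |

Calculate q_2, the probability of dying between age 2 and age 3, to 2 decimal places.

0.40

q_2 = (l_2 − l_3) / l_2 = (0.42 − 0.25) / 0.42
     = 0.17 / 0.42 = 0.404762… → 0.40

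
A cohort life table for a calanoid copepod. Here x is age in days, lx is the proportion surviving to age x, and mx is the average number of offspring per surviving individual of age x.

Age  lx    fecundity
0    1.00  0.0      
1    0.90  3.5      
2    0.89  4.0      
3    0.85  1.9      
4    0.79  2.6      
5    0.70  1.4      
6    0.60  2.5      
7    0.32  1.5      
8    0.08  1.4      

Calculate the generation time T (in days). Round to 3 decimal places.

3.084

lx·mx: 0, 3.15, 3.56, 1.615, 2.054, 0.98, 1.5, 0.48, 0.112 → R0 = 13.451
x·lx·mx: 0, 3.15, 7.12, 4.845, 8.216, 4.9, 9, 3.36, 0.896 → Σ = 41.487
T = 41.487 / 13.451 = 3.084306… → 3.084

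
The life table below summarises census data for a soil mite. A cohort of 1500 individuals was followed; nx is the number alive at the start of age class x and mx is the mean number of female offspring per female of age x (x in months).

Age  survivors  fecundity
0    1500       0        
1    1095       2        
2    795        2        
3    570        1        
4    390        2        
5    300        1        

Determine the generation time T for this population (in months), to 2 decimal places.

2.15

lx = nx/n0 = nx/1500: 1, 0.73, 0.53, 0.38, 0.26, 0.2
lx·mx: 0, 1.46, 1.06, 0.38, 0.52, 0.2 → R0 = 3.62
x·lx·mx: 0, 1.46, 2.12, 1.14, 2.08, 1 → Σ = 7.8
T = 7.8 / 3.62 = 2.154696… → 2.15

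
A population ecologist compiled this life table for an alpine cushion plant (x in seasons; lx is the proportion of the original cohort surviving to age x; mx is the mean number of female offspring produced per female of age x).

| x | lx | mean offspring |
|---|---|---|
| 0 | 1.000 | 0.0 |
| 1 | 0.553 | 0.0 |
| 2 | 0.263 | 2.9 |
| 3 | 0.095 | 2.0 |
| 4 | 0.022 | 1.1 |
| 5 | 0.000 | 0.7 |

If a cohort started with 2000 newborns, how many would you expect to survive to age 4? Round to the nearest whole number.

44

Expected survivors = N0 · l_4 = 2000 × 0.022 = 44 → 44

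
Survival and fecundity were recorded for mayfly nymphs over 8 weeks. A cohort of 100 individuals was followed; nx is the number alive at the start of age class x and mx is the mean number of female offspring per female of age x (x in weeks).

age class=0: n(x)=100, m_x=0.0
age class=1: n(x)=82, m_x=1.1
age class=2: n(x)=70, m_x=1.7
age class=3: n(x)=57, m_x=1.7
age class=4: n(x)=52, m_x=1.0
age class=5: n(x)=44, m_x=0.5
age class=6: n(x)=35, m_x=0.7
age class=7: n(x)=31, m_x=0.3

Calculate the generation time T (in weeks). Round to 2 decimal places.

2.78

lx = nx/n0 = nx/100: 1, 0.82, 0.7, 0.57, 0.52, 0.44, 0.35, 0.31
lx·mx: 0, 0.902, 1.19, 0.969, 0.52, 0.22, 0.245, 0.093 → R0 = 4.139
x·lx·mx: 0, 0.902, 2.38, 2.907, 2.08, 1.1, 1.47, 0.651 → Σ = 11.49
T = 11.49 / 4.139 = 2.776033… → 2.78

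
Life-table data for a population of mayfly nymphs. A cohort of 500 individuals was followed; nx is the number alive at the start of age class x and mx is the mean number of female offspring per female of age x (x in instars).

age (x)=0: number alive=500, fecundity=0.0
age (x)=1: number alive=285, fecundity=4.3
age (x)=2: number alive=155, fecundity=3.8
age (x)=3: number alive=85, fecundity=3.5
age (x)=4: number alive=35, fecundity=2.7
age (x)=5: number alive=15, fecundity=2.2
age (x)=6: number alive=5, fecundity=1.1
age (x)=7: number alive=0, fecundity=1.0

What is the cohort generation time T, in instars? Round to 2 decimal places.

lx = nx/n0 = nx/500: 1, 0.57, 0.31, 0.17, 0.07, 0.03, 0.01, 0
lx·mx: 0, 2.451, 1.178, 0.595, 0.189, 0.066, 0.011, 0 → R0 = 4.49
x·lx·mx: 0, 2.451, 2.356, 1.785, 0.756, 0.33, 0.066, 0 → Σ = 7.744
T = 7.744 / 4.49 = 1.724722… → 1.72

1.72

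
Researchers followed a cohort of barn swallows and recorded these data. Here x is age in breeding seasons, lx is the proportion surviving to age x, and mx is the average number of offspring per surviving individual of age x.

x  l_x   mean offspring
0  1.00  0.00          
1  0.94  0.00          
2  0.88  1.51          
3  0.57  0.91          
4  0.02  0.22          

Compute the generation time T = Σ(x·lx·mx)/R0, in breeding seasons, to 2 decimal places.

2.28

lx·mx: 0, 0, 1.3288, 0.5187, 0.0044 → R0 = 1.8519
x·lx·mx: 0, 0, 2.6576, 1.5561, 0.0176 → Σ = 4.2313
T = 4.2313 / 1.8519 = 2.284843… → 2.28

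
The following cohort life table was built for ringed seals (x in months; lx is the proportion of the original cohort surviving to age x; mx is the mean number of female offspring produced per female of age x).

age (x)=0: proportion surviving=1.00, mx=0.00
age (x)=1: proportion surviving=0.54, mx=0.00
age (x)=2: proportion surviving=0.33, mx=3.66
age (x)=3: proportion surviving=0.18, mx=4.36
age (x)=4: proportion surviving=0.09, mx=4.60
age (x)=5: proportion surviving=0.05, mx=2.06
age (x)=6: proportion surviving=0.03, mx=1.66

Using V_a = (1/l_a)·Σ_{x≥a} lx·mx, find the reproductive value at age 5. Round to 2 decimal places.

lx·mx for x ≥ 5: 0.103, 0.0498 → sum = 0.1528
V_5 = 0.1528 / l_5 = 0.1528 / 0.05 = 3.056 → 3.06

3.06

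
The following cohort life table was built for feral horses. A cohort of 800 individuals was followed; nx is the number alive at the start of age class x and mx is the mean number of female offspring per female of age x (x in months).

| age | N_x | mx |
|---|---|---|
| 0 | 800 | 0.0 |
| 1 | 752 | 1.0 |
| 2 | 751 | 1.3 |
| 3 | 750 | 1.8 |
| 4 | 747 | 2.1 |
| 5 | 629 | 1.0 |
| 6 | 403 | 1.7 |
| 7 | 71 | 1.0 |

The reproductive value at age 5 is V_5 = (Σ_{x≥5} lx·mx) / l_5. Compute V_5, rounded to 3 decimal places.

lx = nx/n0 = nx/800: 1, 0.94, 0.93875, 0.9375, 0.93375, 0.78625, 0.50375, 0.08875
lx·mx for x ≥ 5: 0.78625, 0.856375, 0.08875 → sum = 1.731375
V_5 = 1.731375 / l_5 = 1.731375 / 0.78625 = 2.202067… → 2.202

2.202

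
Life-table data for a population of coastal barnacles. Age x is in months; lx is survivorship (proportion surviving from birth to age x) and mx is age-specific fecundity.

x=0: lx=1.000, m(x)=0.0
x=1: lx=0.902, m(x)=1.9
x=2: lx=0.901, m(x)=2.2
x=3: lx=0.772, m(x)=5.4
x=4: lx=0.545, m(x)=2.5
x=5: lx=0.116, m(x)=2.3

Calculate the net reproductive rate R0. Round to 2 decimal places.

lx·mx by age: 0, 1.7138, 1.9822, 4.1688, 1.3625, 0.2668
R0 = Σ lx·mx = 9.4941 → 9.49

9.49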